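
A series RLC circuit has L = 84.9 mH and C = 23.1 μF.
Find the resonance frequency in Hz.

Step 1 — Resonance condition Im(Z)=0 gives ω₀ = 1/√(LC).
Step 2 — ω₀ = 1/√(0.0849·2.31e-05) = 714.1 rad/s.
Step 3 — f₀ = ω₀/(2π) = 113.6 Hz.

f₀ = 113.6 Hz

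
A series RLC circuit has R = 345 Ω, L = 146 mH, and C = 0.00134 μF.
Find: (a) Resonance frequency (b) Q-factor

Step 1 — Resonance condition Im(Z)=0 gives ω₀ = 1/√(LC).
Step 2 — ω₀ = 1/√(0.146·1.34e-09) = 7.149e+04 rad/s.
Step 3 — f₀ = ω₀/(2π) = 1.138e+04 Hz.
Step 4 — Series Q: Q = ω₀L/R = 7.149e+04·0.146/345 = 30.26.

(a) f₀ = 1.138e+04 Hz  (b) Q = 30.26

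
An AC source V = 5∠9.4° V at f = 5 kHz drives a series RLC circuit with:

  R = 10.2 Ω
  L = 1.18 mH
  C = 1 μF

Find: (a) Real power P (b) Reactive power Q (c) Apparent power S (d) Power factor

Step 1 — Angular frequency: ω = 2π·f = 2π·5000 = 3.142e+04 rad/s.
Step 2 — Component impedances:
  R: Z = R = 10.2 Ω
  L: Z = jωL = j·3.142e+04·0.00118 = 0 + j37.07 Ω
  C: Z = 1/(jωC) = -j/(ω·C) = 0 - j31.83 Ω
Step 3 — Series combination: Z_total = R + L + C = 10.2 + j5.24 Ω = 11.47∠27.2° Ω.
Step 4 — Source phasor: V = 5∠9.4° V = 4.933 + j0.8166 V.
Step 5 — Current: I = V / Z = 0.4152 - j0.1332 A = 0.436∠-17.8° A.
Step 6 — Complex power: S = V·I* = 1.939 + j0.9962 VA.
Step 7 — Real power: P = Re(S) = 1.939 W.
Step 8 — Reactive power: Q = Im(S) = 0.9962 VAR.
Step 9 — Apparent power: |S| = 2.18 VA.
Step 10 — Power factor: PF = P/|S| = 0.8895 (lagging).

(a) P = 1.939 W  (b) Q = 0.9962 VAR  (c) S = 2.18 VA  (d) PF = 0.8895 (lagging)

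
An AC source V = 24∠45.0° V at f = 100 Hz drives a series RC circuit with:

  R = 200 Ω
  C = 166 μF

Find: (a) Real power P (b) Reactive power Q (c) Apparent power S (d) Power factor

Step 1 — Angular frequency: ω = 2π·f = 2π·100 = 628.3 rad/s.
Step 2 — Component impedances:
  R: Z = R = 200 Ω
  C: Z = 1/(jωC) = -j/(ω·C) = 0 - j9.588 Ω
Step 3 — Series combination: Z_total = R + C = 200 - j9.588 Ω = 200.2∠-2.7° Ω.
Step 4 — Source phasor: V = 24∠45.0° V = 16.97 + j16.97 V.
Step 5 — Current: I = V / Z = 0.0806 + j0.08872 A = 0.1199∠47.7° A.
Step 6 — Complex power: S = V·I* = 2.873 - j0.1377 VA.
Step 7 — Real power: P = Re(S) = 2.873 W.
Step 8 — Reactive power: Q = Im(S) = -0.1377 VAR.
Step 9 — Apparent power: |S| = 2.877 VA.
Step 10 — Power factor: PF = P/|S| = 0.9989 (leading).

(a) P = 2.873 W  (b) Q = -0.1377 VAR  (c) S = 2.877 VA  (d) PF = 0.9989 (leading)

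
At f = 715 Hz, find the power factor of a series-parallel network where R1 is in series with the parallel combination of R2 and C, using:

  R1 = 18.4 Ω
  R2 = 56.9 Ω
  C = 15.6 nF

Step 1 — Angular frequency: ω = 2π·f = 2π·715 = 4492 rad/s.
Step 2 — Component impedances:
  R1: Z = R = 18.4 Ω
  R2: Z = R = 56.9 Ω
  C: Z = 1/(jωC) = -j/(ω·C) = 0 - j1.427e+04 Ω
Step 3 — Parallel branch: R2 || C = 1/(1/R2 + 1/C) = 56.9 - j0.2269 Ω.
Step 4 — Series with R1: Z_total = R1 + (R2 || C) = 75.3 - j0.2269 Ω = 75.3∠-0.2° Ω.
Step 5 — Power factor: PF = cos(φ) = Re(Z)/|Z| = 75.3/75.3 = 1.
Step 6 — Type: Im(Z) = -0.2269 ⇒ leading (phase φ = -0.2°).

PF = 1 (leading, φ = -0.2°)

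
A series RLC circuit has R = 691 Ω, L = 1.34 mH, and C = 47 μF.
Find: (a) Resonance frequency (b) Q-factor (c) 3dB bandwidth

Step 1 — Resonance: ω₀ = 1/√(LC) = 1/√(0.00134·4.7e-05) = 3985 rad/s.
Step 2 — f₀ = ω₀/(2π) = 634.2 Hz.
Step 3 — Series Q: Q = ω₀L/R = 3985·0.00134/691 = 0.007727.
Step 4 — Bandwidth: Δω = ω₀/Q = 5.157e+05 rad/s; BW = Δω/(2π) = 8.207e+04 Hz.

(a) f₀ = 634.2 Hz  (b) Q = 0.007727  (c) BW = 8.207e+04 Hz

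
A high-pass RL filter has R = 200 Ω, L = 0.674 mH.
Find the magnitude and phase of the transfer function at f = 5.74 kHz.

Step 1 — Angular frequency: ω = 2π·5740 = 3.607e+04 rad/s.
Step 2 — Transfer function: H(jω) = jωL/(R + jωL).
Step 3 — Numerator jωL = j·24.31; denominator R + jωL = 200 + j24.31.
Step 4 — H = 0.01456 + j0.1198.
Step 5 — Magnitude: |H| = 0.1207 (-18.4 dB); phase: φ = 83.1°.

|H| = 0.1207 (-18.4 dB), φ = 83.1°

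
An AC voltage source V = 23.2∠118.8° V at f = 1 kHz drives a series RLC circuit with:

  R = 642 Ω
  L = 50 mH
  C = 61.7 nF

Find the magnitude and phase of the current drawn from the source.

Step 1 — Angular frequency: ω = 2π·f = 2π·1000 = 6283 rad/s.
Step 2 — Component impedances:
  R: Z = R = 642 Ω
  L: Z = jωL = j·6283·0.05 = 0 + j314.2 Ω
  C: Z = 1/(jωC) = -j/(ω·C) = 0 - j2579 Ω
Step 3 — Series combination: Z_total = R + L + C = 642 - j2265 Ω = 2355∠-74.2° Ω.
Step 4 — Source phasor: V = 23.2∠118.8° V = -11.18 + j20.33 V.
Step 5 — Ohm's law: I = V / Z_total = (-11.18 + j20.33) / (642 - j2265) = -0.009602 - j0.002213 A.
Step 6 — Convert to polar: |I| = 0.009853 A, ∠I = -167.0°.

I = 0.009853∠-167.0° A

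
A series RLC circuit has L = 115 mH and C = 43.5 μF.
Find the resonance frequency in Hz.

Step 1 — Resonance condition Im(Z)=0 gives ω₀ = 1/√(LC).
Step 2 — ω₀ = 1/√(0.115·4.35e-05) = 447.1 rad/s.
Step 3 — f₀ = ω₀/(2π) = 71.16 Hz.

f₀ = 71.16 Hz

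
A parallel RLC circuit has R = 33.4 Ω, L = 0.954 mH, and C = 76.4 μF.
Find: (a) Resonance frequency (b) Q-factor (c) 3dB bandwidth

Step 1 — Resonance: ω₀ = 1/√(LC) = 1/√(0.000954·7.64e-05) = 3704 rad/s.
Step 2 — f₀ = ω₀/(2π) = 589.5 Hz.
Step 3 — Parallel Q: Q = R/(ω₀L) = 33.4/(3704·0.000954) = 9.452.
Step 4 — Bandwidth: Δω = ω₀/Q = 391.9 rad/s; BW = Δω/(2π) = 62.37 Hz.

(a) f₀ = 589.5 Hz  (b) Q = 9.452  (c) BW = 62.37 Hz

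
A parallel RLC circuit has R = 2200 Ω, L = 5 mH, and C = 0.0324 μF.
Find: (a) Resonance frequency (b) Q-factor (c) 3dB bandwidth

Step 1 — Resonance: ω₀ = 1/√(LC) = 1/√(0.005·3.24e-08) = 7.857e+04 rad/s.
Step 2 — f₀ = ω₀/(2π) = 1.25e+04 Hz.
Step 3 — Parallel Q: Q = R/(ω₀L) = 2200/(7.857e+04·0.005) = 5.6.
Step 4 — Bandwidth: Δω = ω₀/Q = 1.403e+04 rad/s; BW = Δω/(2π) = 2233 Hz.

(a) f₀ = 1.25e+04 Hz  (b) Q = 5.6  (c) BW = 2233 Hz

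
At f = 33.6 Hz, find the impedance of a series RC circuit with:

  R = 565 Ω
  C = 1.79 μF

Step 1 — Angular frequency: ω = 2π·f = 2π·33.6 = 211.1 rad/s.
Step 2 — Component impedances:
  R: Z = R = 565 Ω
  C: Z = 1/(jωC) = -j/(ω·C) = 0 - j2646 Ω
Step 3 — Series combination: Z_total = R + C = 565 - j2646 Ω = 2706∠-77.9° Ω.

Z = 565 - j2646 Ω = 2706∠-77.9° Ω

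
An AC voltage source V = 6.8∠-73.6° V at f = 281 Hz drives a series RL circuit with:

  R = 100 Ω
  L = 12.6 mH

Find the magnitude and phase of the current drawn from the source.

Step 1 — Angular frequency: ω = 2π·f = 2π·281 = 1766 rad/s.
Step 2 — Component impedances:
  R: Z = R = 100 Ω
  L: Z = jωL = j·1766·0.0126 = 0 + j22.25 Ω
Step 3 — Series combination: Z_total = R + L = 100 + j22.25 Ω = 102.4∠12.5° Ω.
Step 4 — Source phasor: V = 6.8∠-73.6° V = 1.92 - j6.523 V.
Step 5 — Ohm's law: I = V / Z_total = (1.92 - j6.523) / (100 + j22.25) = 0.004466 - j0.06623 A.
Step 6 — Convert to polar: |I| = 0.06638 A, ∠I = -86.1°.

I = 0.06638∠-86.1° A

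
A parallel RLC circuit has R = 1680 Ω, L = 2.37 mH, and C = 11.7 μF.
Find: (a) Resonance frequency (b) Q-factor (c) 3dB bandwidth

Step 1 — Resonance: ω₀ = 1/√(LC) = 1/√(0.00237·1.17e-05) = 6005 rad/s.
Step 2 — f₀ = ω₀/(2π) = 955.8 Hz.
Step 3 — Parallel Q: Q = R/(ω₀L) = 1680/(6005·0.00237) = 118.
Step 4 — Bandwidth: Δω = ω₀/Q = 50.88 rad/s; BW = Δω/(2π) = 8.097 Hz.

(a) f₀ = 955.8 Hz  (b) Q = 118  (c) BW = 8.097 Hz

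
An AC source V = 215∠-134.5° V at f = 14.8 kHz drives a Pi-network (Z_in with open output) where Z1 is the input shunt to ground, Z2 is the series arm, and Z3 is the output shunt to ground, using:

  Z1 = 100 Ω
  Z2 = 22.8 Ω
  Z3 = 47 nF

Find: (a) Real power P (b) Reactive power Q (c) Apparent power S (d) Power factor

Step 1 — Angular frequency: ω = 2π·f = 2π·1.48e+04 = 9.299e+04 rad/s.
Step 2 — Component impedances:
  Z1: Z = R = 100 Ω
  Z2: Z = R = 22.8 Ω
  Z3: Z = 1/(jωC) = -j/(ω·C) = 0 - j228.8 Ω
Step 3 — With open output, the series arm Z2 and the output shunt Z3 appear in series to ground: Z2 + Z3 = 22.8 - j228.8 Ω.
Step 4 — Parallel with input shunt Z1: Z_in = Z1 || (Z2 + Z3) = 81.79 - j33.93 Ω = 88.55∠-22.5° Ω.
Step 5 — Source phasor: V = 215∠-134.5° V = -150.7 - j153.3 V.
Step 6 — Current: I = V / Z = -0.9083 - j2.252 A = 2.428∠-112.0° A.
Step 7 — Complex power: S = V·I* = 482.2 - j200 VA.
Step 8 — Real power: P = Re(S) = 482.2 W.
Step 9 — Reactive power: Q = Im(S) = -200 VAR.
Step 10 — Apparent power: |S| = 522 VA.
Step 11 — Power factor: PF = P/|S| = 0.9237 (leading).

(a) P = 482.2 W  (b) Q = -200 VAR  (c) S = 522 VA  (d) PF = 0.9237 (leading)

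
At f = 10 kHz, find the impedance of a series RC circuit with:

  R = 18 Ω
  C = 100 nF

Step 1 — Angular frequency: ω = 2π·f = 2π·1e+04 = 6.283e+04 rad/s.
Step 2 — Component impedances:
  R: Z = R = 18 Ω
  C: Z = 1/(jωC) = -j/(ω·C) = 0 - j159.2 Ω
Step 3 — Series combination: Z_total = R + C = 18 - j159.2 Ω = 160.2∠-83.5° Ω.

Z = 18 - j159.2 Ω = 160.2∠-83.5° Ω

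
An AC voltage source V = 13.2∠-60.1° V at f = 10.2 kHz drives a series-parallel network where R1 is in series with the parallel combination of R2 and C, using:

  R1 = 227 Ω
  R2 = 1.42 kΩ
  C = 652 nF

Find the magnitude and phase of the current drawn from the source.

Step 1 — Angular frequency: ω = 2π·f = 2π·1.02e+04 = 6.409e+04 rad/s.
Step 2 — Component impedances:
  R1: Z = R = 227 Ω
  R2: Z = R = 1420 Ω
  C: Z = 1/(jωC) = -j/(ω·C) = 0 - j23.93 Ω
Step 3 — Parallel branch: R2 || C = 1/(1/R2 + 1/C) = 0.4032 - j23.92 Ω.
Step 4 — Series with R1: Z_total = R1 + (R2 || C) = 227.4 - j23.92 Ω = 228.7∠-6.0° Ω.
Step 5 — Source phasor: V = 13.2∠-60.1° V = 6.58 - j11.44 V.
Step 6 — Ohm's law: I = V / Z_total = (6.58 - j11.44) / (227.4 - j23.92) = 0.03385 - j0.04676 A.
Step 7 — Convert to polar: |I| = 0.05773 A, ∠I = -54.1°.

I = 0.05773∠-54.1° A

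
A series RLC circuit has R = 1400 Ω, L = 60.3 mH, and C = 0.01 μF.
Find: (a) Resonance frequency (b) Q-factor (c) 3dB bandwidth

Step 1 — Resonance: ω₀ = 1/√(LC) = 1/√(0.0603·1e-08) = 4.072e+04 rad/s.
Step 2 — f₀ = ω₀/(2π) = 6481 Hz.
Step 3 — Series Q: Q = ω₀L/R = 4.072e+04·0.0603/1400 = 1.754.
Step 4 — Bandwidth: Δω = ω₀/Q = 2.322e+04 rad/s; BW = Δω/(2π) = 3695 Hz.

(a) f₀ = 6481 Hz  (b) Q = 1.754  (c) BW = 3695 Hz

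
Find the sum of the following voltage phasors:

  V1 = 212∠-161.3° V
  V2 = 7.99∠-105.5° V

Step 1 — Convert each phasor to rectangular form:
  V1 = 212·(cos(-161.3°) + j·sin(-161.3°)) = -200.8 - j67.97 V
  V2 = 7.99·(cos(-105.5°) + j·sin(-105.5°)) = -2.135 - j7.699 V
Step 2 — Sum components: V_total = -202.9 - j75.67 V.
Step 3 — Convert to polar: |V_total| = 216.6 V, ∠V_total = -159.6°.

V_total = 216.6∠-159.6° V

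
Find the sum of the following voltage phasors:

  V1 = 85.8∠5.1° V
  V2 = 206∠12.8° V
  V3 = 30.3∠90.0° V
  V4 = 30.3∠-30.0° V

Step 1 — Convert each phasor to rectangular form:
  V1 = 85.8·(cos(5.1°) + j·sin(5.1°)) = 85.46 + j7.627 V
  V2 = 206·(cos(12.8°) + j·sin(12.8°)) = 200.9 + j45.64 V
  V3 = 30.3·(cos(90.0°) + j·sin(90.0°)) = 0 + j30.3 V
  V4 = 30.3·(cos(-30.0°) + j·sin(-30.0°)) = 26.24 - j15.15 V
Step 2 — Sum components: V_total = 312.6 + j68.42 V.
Step 3 — Convert to polar: |V_total| = 320 V, ∠V_total = 12.3°.

V_total = 320∠12.3° V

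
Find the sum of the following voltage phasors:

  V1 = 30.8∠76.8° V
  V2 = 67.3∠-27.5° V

Step 1 — Convert each phasor to rectangular form:
  V1 = 30.8·(cos(76.8°) + j·sin(76.8°)) = 7.033 + j29.99 V
  V2 = 67.3·(cos(-27.5°) + j·sin(-27.5°)) = 59.7 - j31.08 V
Step 2 — Sum components: V_total = 66.73 - j1.089 V.
Step 3 — Convert to polar: |V_total| = 66.74 V, ∠V_total = -0.9°.

V_total = 66.74∠-0.9° V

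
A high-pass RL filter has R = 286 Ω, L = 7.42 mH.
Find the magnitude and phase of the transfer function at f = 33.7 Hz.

Step 1 — Angular frequency: ω = 2π·33.7 = 211.7 rad/s.
Step 2 — Transfer function: H(jω) = jωL/(R + jωL).
Step 3 — Numerator jωL = j·1.571; denominator R + jωL = 286 + j1.571.
Step 4 — H = 3.018e-05 + j0.005493.
Step 5 — Magnitude: |H| = 0.005493 (-45.2 dB); phase: φ = 89.7°.

|H| = 0.005493 (-45.2 dB), φ = 89.7°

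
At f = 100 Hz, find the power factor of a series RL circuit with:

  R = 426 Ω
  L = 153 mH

Step 1 — Angular frequency: ω = 2π·f = 2π·100 = 628.3 rad/s.
Step 2 — Component impedances:
  R: Z = R = 426 Ω
  L: Z = jωL = j·628.3·0.153 = 0 + j96.13 Ω
Step 3 — Series combination: Z_total = R + L = 426 + j96.13 Ω = 436.7∠12.7° Ω.
Step 4 — Power factor: PF = cos(φ) = Re(Z)/|Z| = 426/436.7 = 0.9755.
Step 5 — Type: Im(Z) = 96.13 ⇒ lagging (phase φ = 12.7°).

PF = 0.9755 (lagging, φ = 12.7°)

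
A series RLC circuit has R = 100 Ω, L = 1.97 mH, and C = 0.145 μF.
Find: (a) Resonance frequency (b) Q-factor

Step 1 — Resonance condition Im(Z)=0 gives ω₀ = 1/√(LC).
Step 2 — ω₀ = 1/√(0.00197·1.45e-07) = 5.917e+04 rad/s.
Step 3 — f₀ = ω₀/(2π) = 9417 Hz.
Step 4 — Series Q: Q = ω₀L/R = 5.917e+04·0.00197/100 = 1.166.

(a) f₀ = 9417 Hz  (b) Q = 1.166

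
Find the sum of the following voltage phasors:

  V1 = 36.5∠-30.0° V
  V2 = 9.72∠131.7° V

Step 1 — Convert each phasor to rectangular form:
  V1 = 36.5·(cos(-30.0°) + j·sin(-30.0°)) = 31.61 - j18.25 V
  V2 = 9.72·(cos(131.7°) + j·sin(131.7°)) = -6.466 + j7.257 V
Step 2 — Sum components: V_total = 25.14 - j10.99 V.
Step 3 — Convert to polar: |V_total| = 27.44 V, ∠V_total = -23.6°.

V_total = 27.44∠-23.6° V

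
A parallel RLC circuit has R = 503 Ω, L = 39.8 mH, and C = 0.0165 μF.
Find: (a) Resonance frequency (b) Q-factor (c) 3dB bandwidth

Step 1 — Resonance: ω₀ = 1/√(LC) = 1/√(0.0398·1.65e-08) = 3.902e+04 rad/s.
Step 2 — f₀ = ω₀/(2π) = 6211 Hz.
Step 3 — Parallel Q: Q = R/(ω₀L) = 503/(3.902e+04·0.0398) = 0.3239.
Step 4 — Bandwidth: Δω = ω₀/Q = 1.205e+05 rad/s; BW = Δω/(2π) = 1.918e+04 Hz.

(a) f₀ = 6211 Hz  (b) Q = 0.3239  (c) BW = 1.918e+04 Hz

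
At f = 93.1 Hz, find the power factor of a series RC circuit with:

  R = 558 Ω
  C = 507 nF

Step 1 — Angular frequency: ω = 2π·f = 2π·93.1 = 585 rad/s.
Step 2 — Component impedances:
  R: Z = R = 558 Ω
  C: Z = 1/(jωC) = -j/(ω·C) = 0 - j3372 Ω
Step 3 — Series combination: Z_total = R + C = 558 - j3372 Ω = 3418∠-80.6° Ω.
Step 4 — Power factor: PF = cos(φ) = Re(Z)/|Z| = 558/3418 = 0.1633.
Step 5 — Type: Im(Z) = -3372 ⇒ leading (phase φ = -80.6°).

PF = 0.1633 (leading, φ = -80.6°)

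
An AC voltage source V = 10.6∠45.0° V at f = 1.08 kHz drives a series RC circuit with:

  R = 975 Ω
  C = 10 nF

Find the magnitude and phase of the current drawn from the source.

Step 1 — Angular frequency: ω = 2π·f = 2π·1080 = 6786 rad/s.
Step 2 — Component impedances:
  R: Z = R = 975 Ω
  C: Z = 1/(jωC) = -j/(ω·C) = 0 - j1.474e+04 Ω
Step 3 — Series combination: Z_total = R + C = 975 - j1.474e+04 Ω = 1.477e+04∠-86.2° Ω.
Step 4 — Source phasor: V = 10.6∠45.0° V = 7.495 + j7.495 V.
Step 5 — Ohm's law: I = V / Z_total = (7.495 + j7.495) / (975 - j1.474e+04) = -0.0004729 + j0.0005399 A.
Step 6 — Convert to polar: |I| = 0.0007177 A, ∠I = 131.2°.

I = 0.0007177∠131.2° A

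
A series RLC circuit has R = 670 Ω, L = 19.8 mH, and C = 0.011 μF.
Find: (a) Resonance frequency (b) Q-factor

Step 1 — Resonance condition Im(Z)=0 gives ω₀ = 1/√(LC).
Step 2 — ω₀ = 1/√(0.0198·1.1e-08) = 6.776e+04 rad/s.
Step 3 — f₀ = ω₀/(2π) = 1.078e+04 Hz.
Step 4 — Series Q: Q = ω₀L/R = 6.776e+04·0.0198/670 = 2.002.

(a) f₀ = 1.078e+04 Hz  (b) Q = 2.002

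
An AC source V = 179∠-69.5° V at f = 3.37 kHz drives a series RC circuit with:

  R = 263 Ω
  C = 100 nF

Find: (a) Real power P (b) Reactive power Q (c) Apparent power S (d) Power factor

Step 1 — Angular frequency: ω = 2π·f = 2π·3370 = 2.117e+04 rad/s.
Step 2 — Component impedances:
  R: Z = R = 263 Ω
  C: Z = 1/(jωC) = -j/(ω·C) = 0 - j472.3 Ω
Step 3 — Series combination: Z_total = R + C = 263 - j472.3 Ω = 540.6∠-60.9° Ω.
Step 4 — Source phasor: V = 179∠-69.5° V = 62.69 - j167.7 V.
Step 5 — Current: I = V / Z = 0.3274 - j0.04959 A = 0.3311∠-8.6° A.
Step 6 — Complex power: S = V·I* = 28.84 - j51.79 VA.
Step 7 — Real power: P = Re(S) = 28.84 W.
Step 8 — Reactive power: Q = Im(S) = -51.79 VAR.
Step 9 — Apparent power: |S| = 59.27 VA.
Step 10 — Power factor: PF = P/|S| = 0.4865 (leading).

(a) P = 28.84 W  (b) Q = -51.79 VAR  (c) S = 59.27 VA  (d) PF = 0.4865 (leading)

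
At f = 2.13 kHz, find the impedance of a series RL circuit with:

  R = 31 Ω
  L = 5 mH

Step 1 — Angular frequency: ω = 2π·f = 2π·2130 = 1.338e+04 rad/s.
Step 2 — Component impedances:
  R: Z = R = 31 Ω
  L: Z = jωL = j·1.338e+04·0.005 = 0 + j66.92 Ω
Step 3 — Series combination: Z_total = R + L = 31 + j66.92 Ω = 73.75∠65.1° Ω.

Z = 31 + j66.92 Ω = 73.75∠65.1° Ω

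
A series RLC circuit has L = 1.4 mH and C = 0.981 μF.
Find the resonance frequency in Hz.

Step 1 — Resonance condition Im(Z)=0 gives ω₀ = 1/√(LC).
Step 2 — ω₀ = 1/√(0.0014·9.81e-07) = 2.698e+04 rad/s.
Step 3 — f₀ = ω₀/(2π) = 4295 Hz.

f₀ = 4295 Hz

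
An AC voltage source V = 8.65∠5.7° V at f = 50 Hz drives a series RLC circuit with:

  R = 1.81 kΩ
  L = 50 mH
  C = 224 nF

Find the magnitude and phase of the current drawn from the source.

Step 1 — Angular frequency: ω = 2π·f = 2π·50 = 314.2 rad/s.
Step 2 — Component impedances:
  R: Z = R = 1810 Ω
  L: Z = jωL = j·314.2·0.05 = 0 + j15.71 Ω
  C: Z = 1/(jωC) = -j/(ω·C) = 0 - j1.421e+04 Ω
Step 3 — Series combination: Z_total = R + L + C = 1810 - j1.419e+04 Ω = 1.431e+04∠-82.7° Ω.
Step 4 — Source phasor: V = 8.65∠5.7° V = 8.607 + j0.8591 V.
Step 5 — Ohm's law: I = V / Z_total = (8.607 + j0.8591) / (1810 - j1.419e+04) = 1.653e-05 + j0.0006043 A.
Step 6 — Convert to polar: |I| = 0.0006045 A, ∠I = 88.4°.

I = 0.0006045∠88.4° A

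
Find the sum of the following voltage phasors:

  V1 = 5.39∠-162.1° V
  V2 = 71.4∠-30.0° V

Step 1 — Convert each phasor to rectangular form:
  V1 = 5.39·(cos(-162.1°) + j·sin(-162.1°)) = -5.129 - j1.657 V
  V2 = 71.4·(cos(-30.0°) + j·sin(-30.0°)) = 61.83 - j35.7 V
Step 2 — Sum components: V_total = 56.71 - j37.36 V.
Step 3 — Convert to polar: |V_total| = 67.9 V, ∠V_total = -33.4°.

V_total = 67.9∠-33.4° V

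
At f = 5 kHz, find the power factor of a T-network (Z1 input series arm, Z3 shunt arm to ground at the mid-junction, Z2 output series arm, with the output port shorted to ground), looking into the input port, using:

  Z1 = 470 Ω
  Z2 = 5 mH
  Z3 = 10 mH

Step 1 — Angular frequency: ω = 2π·f = 2π·5000 = 3.142e+04 rad/s.
Step 2 — Component impedances:
  Z1: Z = R = 470 Ω
  Z2: Z = jωL = j·3.142e+04·0.005 = 0 + j157.1 Ω
  Z3: Z = jωL = j·3.142e+04·0.01 = 0 + j314.2 Ω
Step 3 — With the output port shorted to ground, the output series arm Z2 runs from the junction to ground; the shunt arm Z3 also runs from the junction to ground. They appear in parallel: Z3 || Z2 = 0 + j104.7 Ω.
Step 4 — Series with input arm Z1: Z_in = Z1 + (Z3 || Z2) = 470 + j104.7 Ω = 481.5∠12.6° Ω.
Step 5 — Power factor: PF = cos(φ) = Re(Z)/|Z| = 470/481.5 = 0.9761.
Step 6 — Type: Im(Z) = 104.7 ⇒ lagging (phase φ = 12.6°).

PF = 0.9761 (lagging, φ = 12.6°)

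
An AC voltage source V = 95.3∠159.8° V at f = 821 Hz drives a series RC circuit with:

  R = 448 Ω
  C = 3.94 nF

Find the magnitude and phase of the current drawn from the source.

Step 1 — Angular frequency: ω = 2π·f = 2π·821 = 5158 rad/s.
Step 2 — Component impedances:
  R: Z = R = 448 Ω
  C: Z = 1/(jωC) = -j/(ω·C) = 0 - j4.92e+04 Ω
Step 3 — Series combination: Z_total = R + C = 448 - j4.92e+04 Ω = 4.92e+04∠-89.5° Ω.
Step 4 — Source phasor: V = 95.3∠159.8° V = -89.44 + j32.91 V.
Step 5 — Ohm's law: I = V / Z_total = (-89.44 + j32.91) / (448 - j4.92e+04) = -0.0006853 - j0.001812 A.
Step 6 — Convert to polar: |I| = 0.001937 A, ∠I = -110.7°.

I = 0.001937∠-110.7° A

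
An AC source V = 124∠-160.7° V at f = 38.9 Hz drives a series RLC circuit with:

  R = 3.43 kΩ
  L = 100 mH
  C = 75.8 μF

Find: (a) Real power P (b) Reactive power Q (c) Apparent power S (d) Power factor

Step 1 — Angular frequency: ω = 2π·f = 2π·38.9 = 244.4 rad/s.
Step 2 — Component impedances:
  R: Z = R = 3430 Ω
  L: Z = jωL = j·244.4·0.1 = 0 + j24.44 Ω
  C: Z = 1/(jωC) = -j/(ω·C) = 0 - j53.98 Ω
Step 3 — Series combination: Z_total = R + L + C = 3430 - j29.53 Ω = 3430∠-0.5° Ω.
Step 4 — Source phasor: V = 124∠-160.7° V = -117 - j40.98 V.
Step 5 — Current: I = V / Z = -0.03401 - j0.01224 A = 0.03615∠-160.2° A.
Step 6 — Complex power: S = V·I* = 4.482 - j0.0386 VA.
Step 7 — Real power: P = Re(S) = 4.482 W.
Step 8 — Reactive power: Q = Im(S) = -0.0386 VAR.
Step 9 — Apparent power: |S| = 4.483 VA.
Step 10 — Power factor: PF = P/|S| = 1 (leading).

(a) P = 4.482 W  (b) Q = -0.0386 VAR  (c) S = 4.483 VA  (d) PF = 1 (leading)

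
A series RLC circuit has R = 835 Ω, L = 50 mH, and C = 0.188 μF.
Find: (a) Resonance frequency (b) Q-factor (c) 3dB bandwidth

Step 1 — Resonance condition Im(Z)=0 gives ω₀ = 1/√(LC).
Step 2 — ω₀ = 1/√(0.05·1.88e-07) = 1.031e+04 rad/s.
Step 3 — f₀ = ω₀/(2π) = 1642 Hz.
Step 4 — Series Q: Q = ω₀L/R = 1.031e+04·0.05/835 = 0.6176.
Step 5 — 3dB bandwidth: Δω = ω₀/Q = 1.67e+04 rad/s; BW = Δω/(2π) = 2658 Hz.

(a) f₀ = 1642 Hz  (b) Q = 0.6176  (c) BW = 2658 Hz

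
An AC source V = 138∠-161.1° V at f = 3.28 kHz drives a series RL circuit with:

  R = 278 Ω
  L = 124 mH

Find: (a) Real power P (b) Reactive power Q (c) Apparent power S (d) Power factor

Step 1 — Angular frequency: ω = 2π·f = 2π·3280 = 2.061e+04 rad/s.
Step 2 — Component impedances:
  R: Z = R = 278 Ω
  L: Z = jωL = j·2.061e+04·0.124 = 0 + j2555 Ω
Step 3 — Series combination: Z_total = R + L = 278 + j2555 Ω = 2571∠83.8° Ω.
Step 4 — Source phasor: V = 138∠-161.1° V = -130.6 - j44.7 V.
Step 5 — Current: I = V / Z = -0.02278 + j0.04861 A = 0.05368∠115.1° A.
Step 6 — Complex power: S = V·I* = 0.8012 + j7.365 VA.
Step 7 — Real power: P = Re(S) = 0.8012 W.
Step 8 — Reactive power: Q = Im(S) = 7.365 VAR.
Step 9 — Apparent power: |S| = 7.408 VA.
Step 10 — Power factor: PF = P/|S| = 0.1081 (lagging).

(a) P = 0.8012 W  (b) Q = 7.365 VAR  (c) S = 7.408 VA  (d) PF = 0.1081 (lagging)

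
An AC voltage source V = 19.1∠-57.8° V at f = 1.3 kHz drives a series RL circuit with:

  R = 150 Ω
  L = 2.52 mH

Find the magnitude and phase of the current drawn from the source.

Step 1 — Angular frequency: ω = 2π·f = 2π·1300 = 8168 rad/s.
Step 2 — Component impedances:
  R: Z = R = 150 Ω
  L: Z = jωL = j·8168·0.00252 = 0 + j20.58 Ω
Step 3 — Series combination: Z_total = R + L = 150 + j20.58 Ω = 151.4∠7.8° Ω.
Step 4 — Source phasor: V = 19.1∠-57.8° V = 10.18 - j16.16 V.
Step 5 — Ohm's law: I = V / Z_total = (10.18 - j16.16) / (150 + j20.58) = 0.05209 - j0.1149 A.
Step 6 — Convert to polar: |I| = 0.1262 A, ∠I = -65.6°.

I = 0.1262∠-65.6° A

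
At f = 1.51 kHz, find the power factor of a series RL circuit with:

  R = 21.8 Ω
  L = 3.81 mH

Step 1 — Angular frequency: ω = 2π·f = 2π·1510 = 9488 rad/s.
Step 2 — Component impedances:
  R: Z = R = 21.8 Ω
  L: Z = jωL = j·9488·0.00381 = 0 + j36.15 Ω
Step 3 — Series combination: Z_total = R + L = 21.8 + j36.15 Ω = 42.21∠58.9° Ω.
Step 4 — Power factor: PF = cos(φ) = Re(Z)/|Z| = 21.8/42.213 = 0.5164.
Step 5 — Type: Im(Z) = 36.15 ⇒ lagging (phase φ = 58.9°).

PF = 0.5164 (lagging, φ = 58.9°)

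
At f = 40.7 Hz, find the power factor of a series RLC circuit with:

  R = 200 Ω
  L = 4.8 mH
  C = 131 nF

Step 1 — Angular frequency: ω = 2π·f = 2π·40.7 = 255.7 rad/s.
Step 2 — Component impedances:
  R: Z = R = 200 Ω
  L: Z = jωL = j·255.7·0.0048 = 0 + j1.227 Ω
  C: Z = 1/(jωC) = -j/(ω·C) = 0 - j2.985e+04 Ω
Step 3 — Series combination: Z_total = R + L + C = 200 - j2.985e+04 Ω = 2.985e+04∠-89.6° Ω.
Step 4 — Power factor: PF = cos(φ) = Re(Z)/|Z| = 200/2.985e+04 = 0.0067.
Step 5 — Type: Im(Z) = -2.985e+04 ⇒ leading (phase φ = -89.6°).

PF = 0.0067 (leading, φ = -89.6°)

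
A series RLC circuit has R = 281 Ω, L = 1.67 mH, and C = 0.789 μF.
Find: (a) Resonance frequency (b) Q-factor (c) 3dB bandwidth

Step 1 — Resonance condition Im(Z)=0 gives ω₀ = 1/√(LC).
Step 2 — ω₀ = 1/√(0.00167·7.89e-07) = 2.755e+04 rad/s.
Step 3 — f₀ = ω₀/(2π) = 4385 Hz.
Step 4 — Series Q: Q = ω₀L/R = 2.755e+04·0.00167/281 = 0.1637.
Step 5 — 3dB bandwidth: Δω = ω₀/Q = 1.683e+05 rad/s; BW = Δω/(2π) = 2.678e+04 Hz.

(a) f₀ = 4385 Hz  (b) Q = 0.1637  (c) BW = 2.678e+04 Hz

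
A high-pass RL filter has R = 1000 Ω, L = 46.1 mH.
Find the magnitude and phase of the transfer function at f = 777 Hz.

Step 1 — Angular frequency: ω = 2π·777 = 4882 rad/s.
Step 2 — Transfer function: H(jω) = jωL/(R + jωL).
Step 3 — Numerator jωL = j·225.1; denominator R + jωL = 1000 + j225.1.
Step 4 — H = 0.04821 + j0.2142.
Step 5 — Magnitude: |H| = 0.2196 (-13.2 dB); phase: φ = 77.3°.

|H| = 0.2196 (-13.2 dB), φ = 77.3°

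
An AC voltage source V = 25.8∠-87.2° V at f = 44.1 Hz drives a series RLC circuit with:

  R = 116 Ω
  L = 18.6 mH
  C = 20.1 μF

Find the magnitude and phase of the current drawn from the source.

Step 1 — Angular frequency: ω = 2π·f = 2π·44.1 = 277.1 rad/s.
Step 2 — Component impedances:
  R: Z = R = 116 Ω
  L: Z = jωL = j·277.1·0.0186 = 0 + j5.154 Ω
  C: Z = 1/(jωC) = -j/(ω·C) = 0 - j179.6 Ω
Step 3 — Series combination: Z_total = R + L + C = 116 - j174.4 Ω = 209.5∠-56.4° Ω.
Step 4 — Source phasor: V = 25.8∠-87.2° V = 1.26 - j25.77 V.
Step 5 — Ohm's law: I = V / Z_total = (1.26 - j25.77) / (116 - j174.4) = 0.1058 - j0.06313 A.
Step 6 — Convert to polar: |I| = 0.1232 A, ∠I = -30.8°.

I = 0.1232∠-30.8° A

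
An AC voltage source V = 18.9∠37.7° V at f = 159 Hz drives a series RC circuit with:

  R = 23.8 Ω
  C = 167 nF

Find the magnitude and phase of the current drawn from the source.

Step 1 — Angular frequency: ω = 2π·f = 2π·159 = 999 rad/s.
Step 2 — Component impedances:
  R: Z = R = 23.8 Ω
  C: Z = 1/(jωC) = -j/(ω·C) = 0 - j5994 Ω
Step 3 — Series combination: Z_total = R + C = 23.8 - j5994 Ω = 5994∠-89.8° Ω.
Step 4 — Source phasor: V = 18.9∠37.7° V = 14.95 + j11.56 V.
Step 5 — Ohm's law: I = V / Z_total = (14.95 + j11.56) / (23.8 - j5994) = -0.001918 + j0.002503 A.
Step 6 — Convert to polar: |I| = 0.003153 A, ∠I = 127.5°.

I = 0.003153∠127.5° A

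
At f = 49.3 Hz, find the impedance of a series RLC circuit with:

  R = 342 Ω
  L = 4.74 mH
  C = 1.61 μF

Step 1 — Angular frequency: ω = 2π·f = 2π·49.3 = 309.8 rad/s.
Step 2 — Component impedances:
  R: Z = R = 342 Ω
  L: Z = jωL = j·309.8·0.00474 = 0 + j1.468 Ω
  C: Z = 1/(jωC) = -j/(ω·C) = 0 - j2005 Ω
Step 3 — Series combination: Z_total = R + L + C = 342 - j2004 Ω = 2033∠-80.3° Ω.

Z = 342 - j2004 Ω = 2033∠-80.3° Ω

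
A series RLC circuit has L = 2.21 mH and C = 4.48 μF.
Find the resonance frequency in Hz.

Step 1 — Resonance condition Im(Z)=0 gives ω₀ = 1/√(LC).
Step 2 — ω₀ = 1/√(0.00221·4.48e-06) = 1.005e+04 rad/s.
Step 3 — f₀ = ω₀/(2π) = 1600 Hz.

f₀ = 1600 Hz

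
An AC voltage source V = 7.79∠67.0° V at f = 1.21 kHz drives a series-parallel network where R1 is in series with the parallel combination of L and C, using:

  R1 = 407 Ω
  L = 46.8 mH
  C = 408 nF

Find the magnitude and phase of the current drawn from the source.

Step 1 — Angular frequency: ω = 2π·f = 2π·1210 = 7603 rad/s.
Step 2 — Component impedances:
  R1: Z = R = 407 Ω
  L: Z = jωL = j·7603·0.0468 = 0 + j355.8 Ω
  C: Z = 1/(jωC) = -j/(ω·C) = 0 - j322.4 Ω
Step 3 — Parallel branch: L || C = 1/(1/L + 1/C) = 0 - j3432 Ω.
Step 4 — Series with R1: Z_total = R1 + (L || C) = 407 - j3432 Ω = 3456∠-83.2° Ω.
Step 5 — Source phasor: V = 7.79∠67.0° V = 3.044 + j7.171 V.
Step 6 — Ohm's law: I = V / Z_total = (3.044 + j7.171) / (407 - j3432) = -0.001957 + j0.001119 A.
Step 7 — Convert to polar: |I| = 0.002254 A, ∠I = 150.2°.

I = 0.002254∠150.2° A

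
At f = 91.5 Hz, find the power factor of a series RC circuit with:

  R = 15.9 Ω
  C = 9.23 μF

Step 1 — Angular frequency: ω = 2π·f = 2π·91.5 = 574.9 rad/s.
Step 2 — Component impedances:
  R: Z = R = 15.9 Ω
  C: Z = 1/(jωC) = -j/(ω·C) = 0 - j188.5 Ω
Step 3 — Series combination: Z_total = R + C = 15.9 - j188.5 Ω = 189.1∠-85.2° Ω.
Step 4 — Power factor: PF = cos(φ) = Re(Z)/|Z| = 15.9/189.12 = 0.08407.
Step 5 — Type: Im(Z) = -188.5 ⇒ leading (phase φ = -85.2°).

PF = 0.08407 (leading, φ = -85.2°)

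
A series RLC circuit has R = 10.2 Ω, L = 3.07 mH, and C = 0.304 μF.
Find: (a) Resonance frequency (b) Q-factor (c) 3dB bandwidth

Step 1 — Resonance: ω₀ = 1/√(LC) = 1/√(0.00307·3.04e-07) = 3.273e+04 rad/s.
Step 2 — f₀ = ω₀/(2π) = 5210 Hz.
Step 3 — Series Q: Q = ω₀L/R = 3.273e+04·0.00307/10.2 = 9.852.
Step 4 — Bandwidth: Δω = ω₀/Q = 3322 rad/s; BW = Δω/(2π) = 528.8 Hz.

(a) f₀ = 5210 Hz  (b) Q = 9.852  (c) BW = 528.8 Hz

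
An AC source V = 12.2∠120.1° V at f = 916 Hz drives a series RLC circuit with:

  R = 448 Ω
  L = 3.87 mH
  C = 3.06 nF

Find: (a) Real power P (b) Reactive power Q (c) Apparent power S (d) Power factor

Step 1 — Angular frequency: ω = 2π·f = 2π·916 = 5755 rad/s.
Step 2 — Component impedances:
  R: Z = R = 448 Ω
  L: Z = jωL = j·5755·0.00387 = 0 + j22.27 Ω
  C: Z = 1/(jωC) = -j/(ω·C) = 0 - j5.678e+04 Ω
Step 3 — Series combination: Z_total = R + L + C = 448 - j5.676e+04 Ω = 5.676e+04∠-89.5° Ω.
Step 4 — Source phasor: V = 12.2∠120.1° V = -6.118 + j10.55 V.
Step 5 — Current: I = V / Z = -0.0001868 - j0.0001063 A = 0.0002149∠-150.4° A.
Step 6 — Complex power: S = V·I* = 2.07e-05 - j0.002622 VA.
Step 7 — Real power: P = Re(S) = 2.07e-05 W.
Step 8 — Reactive power: Q = Im(S) = -0.002622 VAR.
Step 9 — Apparent power: |S| = 0.002622 VA.
Step 10 — Power factor: PF = P/|S| = 0.007893 (leading).

(a) P = 2.07e-05 W  (b) Q = -0.002622 VAR  (c) S = 0.002622 VA  (d) PF = 0.007893 (leading)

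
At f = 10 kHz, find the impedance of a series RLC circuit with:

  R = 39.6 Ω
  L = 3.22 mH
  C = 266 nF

Step 1 — Angular frequency: ω = 2π·f = 2π·1e+04 = 6.283e+04 rad/s.
Step 2 — Component impedances:
  R: Z = R = 39.6 Ω
  L: Z = jωL = j·6.283e+04·0.00322 = 0 + j202.3 Ω
  C: Z = 1/(jωC) = -j/(ω·C) = 0 - j59.83 Ω
Step 3 — Series combination: Z_total = R + L + C = 39.6 + j142.5 Ω = 147.9∠74.5° Ω.

Z = 39.6 + j142.5 Ω = 147.9∠74.5° Ω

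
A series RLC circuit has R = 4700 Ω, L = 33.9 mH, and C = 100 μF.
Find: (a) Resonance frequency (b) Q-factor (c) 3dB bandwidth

Step 1 — Resonance: ω₀ = 1/√(LC) = 1/√(0.0339·0.0001) = 543.1 rad/s.
Step 2 — f₀ = ω₀/(2π) = 86.44 Hz.
Step 3 — Series Q: Q = ω₀L/R = 543.1·0.0339/4700 = 0.003917.
Step 4 — Bandwidth: Δω = ω₀/Q = 1.386e+05 rad/s; BW = Δω/(2π) = 2.207e+04 Hz.

(a) f₀ = 86.44 Hz  (b) Q = 0.003917  (c) BW = 2.207e+04 Hz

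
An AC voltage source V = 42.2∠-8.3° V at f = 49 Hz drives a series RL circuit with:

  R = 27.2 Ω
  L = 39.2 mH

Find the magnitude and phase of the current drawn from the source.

Step 1 — Angular frequency: ω = 2π·f = 2π·49 = 307.9 rad/s.
Step 2 — Component impedances:
  R: Z = R = 27.2 Ω
  L: Z = jωL = j·307.9·0.0392 = 0 + j12.07 Ω
Step 3 — Series combination: Z_total = R + L = 27.2 + j12.07 Ω = 29.76∠23.9° Ω.
Step 4 — Source phasor: V = 42.2∠-8.3° V = 41.76 - j6.092 V.
Step 5 — Ohm's law: I = V / Z_total = (41.76 - j6.092) / (27.2 + j12.07) = 1.2 - j0.7563 A.
Step 6 — Convert to polar: |I| = 1.418 A, ∠I = -32.2°.

I = 1.418∠-32.2° A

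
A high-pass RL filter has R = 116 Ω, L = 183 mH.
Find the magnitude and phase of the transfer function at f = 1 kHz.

Step 1 — Angular frequency: ω = 2π·1000 = 6283 rad/s.
Step 2 — Transfer function: H(jω) = jωL/(R + jωL).
Step 3 — Numerator jωL = j·1150; denominator R + jωL = 116 + j1150.
Step 4 — H = 0.9899 + j0.09987.
Step 5 — Magnitude: |H| = 0.9949 (-0.0 dB); phase: φ = 5.8°.

|H| = 0.9949 (-0.0 dB), φ = 5.8°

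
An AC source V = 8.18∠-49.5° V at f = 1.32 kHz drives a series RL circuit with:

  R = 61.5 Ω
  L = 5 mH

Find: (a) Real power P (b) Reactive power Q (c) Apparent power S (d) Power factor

Step 1 — Angular frequency: ω = 2π·f = 2π·1320 = 8294 rad/s.
Step 2 — Component impedances:
  R: Z = R = 61.5 Ω
  L: Z = jωL = j·8294·0.005 = 0 + j41.47 Ω
Step 3 — Series combination: Z_total = R + L = 61.5 + j41.47 Ω = 74.17∠34.0° Ω.
Step 4 — Source phasor: V = 8.18∠-49.5° V = 5.312 - j6.22 V.
Step 5 — Current: I = V / Z = 0.0125 - j0.1096 A = 0.1103∠-83.5° A.
Step 6 — Complex power: S = V·I* = 0.7479 + j0.5043 VA.
Step 7 — Real power: P = Re(S) = 0.7479 W.
Step 8 — Reactive power: Q = Im(S) = 0.5043 VAR.
Step 9 — Apparent power: |S| = 0.9021 VA.
Step 10 — Power factor: PF = P/|S| = 0.8291 (lagging).

(a) P = 0.7479 W  (b) Q = 0.5043 VAR  (c) S = 0.9021 VA  (d) PF = 0.8291 (lagging)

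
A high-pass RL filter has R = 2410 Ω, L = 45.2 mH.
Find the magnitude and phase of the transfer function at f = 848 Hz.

Step 1 — Angular frequency: ω = 2π·848 = 5328 rad/s.
Step 2 — Transfer function: H(jω) = jωL/(R + jωL).
Step 3 — Numerator jωL = j·240.8; denominator R + jωL = 2410 + j240.8.
Step 4 — H = 0.009887 + j0.09894.
Step 5 — Magnitude: |H| = 0.09944 (-20.0 dB); phase: φ = 84.3°.

|H| = 0.09944 (-20.0 dB), φ = 84.3°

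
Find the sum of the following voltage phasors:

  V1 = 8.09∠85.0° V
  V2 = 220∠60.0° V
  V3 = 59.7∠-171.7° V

Step 1 — Convert each phasor to rectangular form:
  V1 = 8.09·(cos(85.0°) + j·sin(85.0°)) = 0.7051 + j8.059 V
  V2 = 220·(cos(60.0°) + j·sin(60.0°)) = 110 + j190.5 V
  V3 = 59.7·(cos(-171.7°) + j·sin(-171.7°)) = -59.07 - j8.618 V
Step 2 — Sum components: V_total = 51.63 + j190 V.
Step 3 — Convert to polar: |V_total| = 196.9 V, ∠V_total = 74.8°.

V_total = 196.9∠74.8° V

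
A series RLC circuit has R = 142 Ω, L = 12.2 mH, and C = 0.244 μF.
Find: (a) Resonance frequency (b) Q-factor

Step 1 — Resonance condition Im(Z)=0 gives ω₀ = 1/√(LC).
Step 2 — ω₀ = 1/√(0.0122·2.44e-07) = 1.833e+04 rad/s.
Step 3 — f₀ = ω₀/(2π) = 2917 Hz.
Step 4 — Series Q: Q = ω₀L/R = 1.833e+04·0.0122/142 = 1.575.

(a) f₀ = 2917 Hz  (b) Q = 1.575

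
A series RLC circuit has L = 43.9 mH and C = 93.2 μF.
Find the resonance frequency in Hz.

Step 1 — Resonance condition Im(Z)=0 gives ω₀ = 1/√(LC).
Step 2 — ω₀ = 1/√(0.0439·9.32e-05) = 494.4 rad/s.
Step 3 — f₀ = ω₀/(2π) = 78.68 Hz.

f₀ = 78.68 Hz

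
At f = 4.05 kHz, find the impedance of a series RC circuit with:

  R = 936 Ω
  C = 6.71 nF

Step 1 — Angular frequency: ω = 2π·f = 2π·4050 = 2.545e+04 rad/s.
Step 2 — Component impedances:
  R: Z = R = 936 Ω
  C: Z = 1/(jωC) = -j/(ω·C) = 0 - j5857 Ω
Step 3 — Series combination: Z_total = R + C = 936 - j5857 Ω = 5931∠-80.9° Ω.

Z = 936 - j5857 Ω = 5931∠-80.9° Ω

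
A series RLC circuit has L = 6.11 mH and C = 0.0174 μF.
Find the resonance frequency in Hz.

Step 1 — Resonance condition Im(Z)=0 gives ω₀ = 1/√(LC).
Step 2 — ω₀ = 1/√(0.00611·1.74e-08) = 9.699e+04 rad/s.
Step 3 — f₀ = ω₀/(2π) = 1.544e+04 Hz.

f₀ = 1.544e+04 Hz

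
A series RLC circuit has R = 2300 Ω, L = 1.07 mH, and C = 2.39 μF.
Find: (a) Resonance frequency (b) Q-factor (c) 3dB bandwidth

Step 1 — Resonance: ω₀ = 1/√(LC) = 1/√(0.00107·2.39e-06) = 1.977e+04 rad/s.
Step 2 — f₀ = ω₀/(2π) = 3147 Hz.
Step 3 — Series Q: Q = ω₀L/R = 1.977e+04·0.00107/2300 = 0.0092.
Step 4 — Bandwidth: Δω = ω₀/Q = 2.15e+06 rad/s; BW = Δω/(2π) = 3.421e+05 Hz.

(a) f₀ = 3147 Hz  (b) Q = 0.0092  (c) BW = 3.421e+05 Hz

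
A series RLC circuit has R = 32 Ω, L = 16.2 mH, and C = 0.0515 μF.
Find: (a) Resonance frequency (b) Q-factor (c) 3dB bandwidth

Step 1 — Resonance condition Im(Z)=0 gives ω₀ = 1/√(LC).
Step 2 — ω₀ = 1/√(0.0162·5.15e-08) = 3.462e+04 rad/s.
Step 3 — f₀ = ω₀/(2π) = 5510 Hz.
Step 4 — Series Q: Q = ω₀L/R = 3.462e+04·0.0162/32 = 17.53.
Step 5 — 3dB bandwidth: Δω = ω₀/Q = 1975 rad/s; BW = Δω/(2π) = 314.4 Hz.

(a) f₀ = 5510 Hz  (b) Q = 17.53  (c) BW = 314.4 Hz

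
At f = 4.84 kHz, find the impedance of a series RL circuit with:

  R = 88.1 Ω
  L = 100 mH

Step 1 — Angular frequency: ω = 2π·f = 2π·4840 = 3.041e+04 rad/s.
Step 2 — Component impedances:
  R: Z = R = 88.1 Ω
  L: Z = jωL = j·3.041e+04·0.1 = 0 + j3041 Ω
Step 3 — Series combination: Z_total = R + L = 88.1 + j3041 Ω = 3042∠88.3° Ω.

Z = 88.1 + j3041 Ω = 3042∠88.3° Ω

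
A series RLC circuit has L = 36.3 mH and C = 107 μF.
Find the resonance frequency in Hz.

Step 1 — Resonance condition Im(Z)=0 gives ω₀ = 1/√(LC).
Step 2 — ω₀ = 1/√(0.0363·0.000107) = 507.4 rad/s.
Step 3 — f₀ = ω₀/(2π) = 80.76 Hz.

f₀ = 80.76 Hz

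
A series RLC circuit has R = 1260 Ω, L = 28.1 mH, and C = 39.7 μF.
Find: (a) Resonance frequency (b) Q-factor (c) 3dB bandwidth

Step 1 — Resonance: ω₀ = 1/√(LC) = 1/√(0.0281·3.97e-05) = 946.8 rad/s.
Step 2 — f₀ = ω₀/(2π) = 150.7 Hz.
Step 3 — Series Q: Q = ω₀L/R = 946.8·0.0281/1260 = 0.02111.
Step 4 — Bandwidth: Δω = ω₀/Q = 4.484e+04 rad/s; BW = Δω/(2π) = 7136 Hz.

(a) f₀ = 150.7 Hz  (b) Q = 0.02111  (c) BW = 7136 Hz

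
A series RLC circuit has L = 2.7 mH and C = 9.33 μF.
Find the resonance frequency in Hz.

Step 1 — Resonance condition Im(Z)=0 gives ω₀ = 1/√(LC).
Step 2 — ω₀ = 1/√(0.0027·9.33e-06) = 6301 rad/s.
Step 3 — f₀ = ω₀/(2π) = 1003 Hz.

f₀ = 1003 Hz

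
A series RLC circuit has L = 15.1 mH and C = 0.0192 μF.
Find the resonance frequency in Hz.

Step 1 — Resonance condition Im(Z)=0 gives ω₀ = 1/√(LC).
Step 2 — ω₀ = 1/√(0.0151·1.92e-08) = 5.873e+04 rad/s.
Step 3 — f₀ = ω₀/(2π) = 9347 Hz.

f₀ = 9347 Hz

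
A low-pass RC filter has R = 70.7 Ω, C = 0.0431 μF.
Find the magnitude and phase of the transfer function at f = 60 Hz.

Step 1 — Angular frequency: ω = 2π·60 = 377 rad/s.
Step 2 — Transfer function: H(jω) = 1/(1 + jωRC).
Step 3 — Denominator: 1 + jωRC = 1 + j·377·70.7·4.31e-08 = 1 + j0.001149.
Step 4 — H = 1 - j0.001149.
Step 5 — Magnitude: |H| = 1 (-0.0 dB); phase: φ = -0.1°.

|H| = 1 (-0.0 dB), φ = -0.1°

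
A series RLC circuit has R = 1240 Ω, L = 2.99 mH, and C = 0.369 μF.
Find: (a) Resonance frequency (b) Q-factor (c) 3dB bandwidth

Step 1 — Resonance condition Im(Z)=0 gives ω₀ = 1/√(LC).
Step 2 — ω₀ = 1/√(0.00299·3.69e-07) = 3.011e+04 rad/s.
Step 3 — f₀ = ω₀/(2π) = 4791 Hz.
Step 4 — Series Q: Q = ω₀L/R = 3.011e+04·0.00299/1240 = 0.07259.
Step 5 — 3dB bandwidth: Δω = ω₀/Q = 4.147e+05 rad/s; BW = Δω/(2π) = 6.6e+04 Hz.

(a) f₀ = 4791 Hz  (b) Q = 0.07259  (c) BW = 6.6e+04 Hz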